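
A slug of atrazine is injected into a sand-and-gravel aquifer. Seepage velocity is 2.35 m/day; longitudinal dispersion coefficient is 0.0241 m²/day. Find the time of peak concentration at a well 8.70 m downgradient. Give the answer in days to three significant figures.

3.70 days

For the 1D instantaneous-source solution, setting ∂C/∂t = 0 at fixed x gives v²t² + 2Dt − x² = 0, so t = (√(D² + v²x²) − D)/v².
√(D² + v²x²) = √(0.0241² + 2.35² × 8.70²) = 20.45; v² = 5.5225.
t = (20.45 − 0.0241)/5.5225 = 3.70 days (vs. the pure-advection estimate x/v = 3.70 d).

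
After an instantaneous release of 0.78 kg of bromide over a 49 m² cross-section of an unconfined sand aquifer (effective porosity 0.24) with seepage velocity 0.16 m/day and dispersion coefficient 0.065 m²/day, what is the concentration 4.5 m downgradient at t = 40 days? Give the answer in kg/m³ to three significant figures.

For an instantaneous plane source, C(x,t) = M/(n_e·A·√(4πDt)) · exp(−(x−vt)²/(4Dt)), with n_e·A the pore (flow) area.
Plume center vt = 0.16 × 40 = 6.4 m, so the well at 4.5 m is 1.9 m upgradient of the peak.
√(4πDt) = 5.716 m, giving peak height M/(n_e·A·√(4πDt)) = 0.78/(0.24 × 49 × 5.716) = 0.01160 kg/m³.
(x−vt)²/(4Dt) = (-1.9)²/(4 × 0.065 × 40) = 0.3471; exp(−0.3471) = 0.7067.
C = 0.01160 × 0.7067 = 0.00820 kg/m³.

0.00820 kg/m³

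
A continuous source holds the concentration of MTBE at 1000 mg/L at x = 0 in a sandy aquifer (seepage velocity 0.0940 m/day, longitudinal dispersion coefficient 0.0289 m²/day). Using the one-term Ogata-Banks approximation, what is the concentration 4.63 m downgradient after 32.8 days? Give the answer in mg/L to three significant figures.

131 mg/L

For a continuous step input, C/C₀ ≈ ½·erfc((x−vt)/(2√(Dt))).
vt = 0.0940 × 32.8 = 3.0832 m and 2√(Dt) = 2√(0.0289 × 32.8) = 1.947 m.
Argument (x−vt)/(2√(Dt)) = (4.63 − 3.0832)/1.947 = 0.7945; ½·erfc(0.7945) = 0.1306.
C = 1000 × 0.1306 = 131 mg/L.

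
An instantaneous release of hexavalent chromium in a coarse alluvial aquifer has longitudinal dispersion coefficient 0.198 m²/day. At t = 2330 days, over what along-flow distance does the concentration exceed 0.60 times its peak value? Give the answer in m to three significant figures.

The plume is Gaussian with σ = √(2Dt) = √(2 × 0.198 × 2330) = 30.38 m.
C/C_peak = exp(−Δx²/(2σ²)) = 0.60 ⇒ Δx = σ·√(−2 ln 0.60) = 30.38 × 1.011 = 30.71 m.
Width = 2Δx = 61.4 m.

61.4 m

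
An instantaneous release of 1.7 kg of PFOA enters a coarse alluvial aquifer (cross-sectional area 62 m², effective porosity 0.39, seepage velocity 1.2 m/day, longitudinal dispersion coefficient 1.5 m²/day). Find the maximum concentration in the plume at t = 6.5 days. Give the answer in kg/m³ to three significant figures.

The peak of an instantaneous 1D plume sits at x = vt; there the Gaussian factor is 1 and C_max = M/(n_e·A·√(4πDt)), where n_e·A is the pore area the mass is dissolved in.
√(4πDt) = √(4π × 1.5 × 6.5) = 11.07 m, so C_max = 1.7/(0.39 × 62 × 11.07) = 0.00635 kg/m³.

0.00635 kg/m³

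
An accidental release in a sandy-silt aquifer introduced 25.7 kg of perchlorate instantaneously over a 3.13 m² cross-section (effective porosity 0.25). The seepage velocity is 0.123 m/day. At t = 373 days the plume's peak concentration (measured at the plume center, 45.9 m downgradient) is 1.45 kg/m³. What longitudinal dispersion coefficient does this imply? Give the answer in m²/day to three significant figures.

0.109 m²/day

At the plume center C_max = M/(n_e·A·√(4πDt)), so D = M²/(4πt·(n_e·A·C_max)²).
n_e·A·C_max = 0.25 × 3.13 × 1.45 = 1.135 kg/m.
D = 25.7²/(4π × 373 × 1.135²) = 0.109 m²/day.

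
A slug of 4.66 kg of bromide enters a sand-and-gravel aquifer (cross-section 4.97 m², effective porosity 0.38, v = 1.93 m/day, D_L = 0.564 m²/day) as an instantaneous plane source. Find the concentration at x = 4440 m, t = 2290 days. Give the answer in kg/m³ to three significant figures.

For an instantaneous plane source, C(x,t) = M/(n_e·A·√(4πDt)) · exp(−(x−vt)²/(4Dt)), with n_e·A the pore (flow) area.
Plume center vt = 1.93 × 2290 = 4419.7 m, so the well at 4440 m is 20.3 m downgradient of the peak.
√(4πDt) = 127.4 m, giving peak height M/(n_e·A·√(4πDt)) = 4.66/(0.38 × 4.97 × 127.4) = 0.01937 kg/m³.
(x−vt)²/(4Dt) = (20.3)²/(4 × 0.564 × 2290) = 0.07977; exp(−0.07977) = 0.9233.
C = 0.01937 × 0.9233 = 0.0179 kg/m³.

0.0179 kg/m³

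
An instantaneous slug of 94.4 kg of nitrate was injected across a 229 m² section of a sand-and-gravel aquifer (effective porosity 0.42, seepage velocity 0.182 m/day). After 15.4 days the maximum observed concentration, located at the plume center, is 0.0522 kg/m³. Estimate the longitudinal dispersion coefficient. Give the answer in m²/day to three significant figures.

1.83 m²/day

At the plume center C_max = M/(n_e·A·√(4πDt)), so D = M²/(4πt·(n_e·A·C_max)²).
n_e·A·C_max = 0.42 × 229 × 0.0522 = 5.021 kg/m.
D = 94.4²/(4π × 15.4 × 5.021²) = 1.83 m²/day.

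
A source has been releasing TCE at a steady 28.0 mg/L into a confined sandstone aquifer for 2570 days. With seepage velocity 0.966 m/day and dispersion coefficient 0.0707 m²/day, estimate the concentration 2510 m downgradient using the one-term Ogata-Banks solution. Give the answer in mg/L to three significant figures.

2.11 mg/L

For a continuous step input, C/C₀ ≈ ½·erfc((x−vt)/(2√(Dt))).
vt = 0.966 × 2570 = 2482.62 m and 2√(Dt) = 2√(0.0707 × 2570) = 26.96 m.
Argument (x−vt)/(2√(Dt)) = (2510 − 2482.62)/26.96 = 1.016; ½·erfc(1.016) = 0.07538.
C = 28.0 × 0.07538 = 2.11 mg/L.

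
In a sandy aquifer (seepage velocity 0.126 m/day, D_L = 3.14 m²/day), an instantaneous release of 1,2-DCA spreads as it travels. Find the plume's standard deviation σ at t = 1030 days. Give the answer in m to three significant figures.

Dispersive spreading gives a Gaussian with σ² = 2Dt; advection only shifts the center.
σ = √(2 × 3.14 × 1030) = 80.4 m.

80.4 m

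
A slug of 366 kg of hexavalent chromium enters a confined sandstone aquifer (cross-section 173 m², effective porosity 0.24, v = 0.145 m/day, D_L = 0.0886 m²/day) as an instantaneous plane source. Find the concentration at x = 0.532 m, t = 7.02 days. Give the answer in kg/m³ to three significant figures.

2.87 kg/m³

For an instantaneous plane source, C(x,t) = M/(n_e·A·√(4πDt)) · exp(−(x−vt)²/(4Dt)), with n_e·A the pore (flow) area.
Plume center vt = 0.145 × 7.02 = 1.0179 m, so the well at 0.532 m is 0.4859 m upgradient of the peak.
√(4πDt) = 2.796 m, giving peak height M/(n_e·A·√(4πDt)) = 366/(0.24 × 173 × 2.796) = 3.153 kg/m³.
(x−vt)²/(4Dt) = (-0.4859)²/(4 × 0.0886 × 7.02) = 0.09490; exp(−0.09490) = 0.9095.
C = 3.153 × 0.9095 = 2.87 kg/m³.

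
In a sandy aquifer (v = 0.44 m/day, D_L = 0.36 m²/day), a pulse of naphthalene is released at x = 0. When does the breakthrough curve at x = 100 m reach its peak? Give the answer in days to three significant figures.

225 days

For the 1D instantaneous-source solution, setting ∂C/∂t = 0 at fixed x gives v²t² + 2Dt − x² = 0, so t = (√(D² + v²x²) − D)/v².
√(D² + v²x²) = √(0.36² + 0.44² × 100²) = 44.00; v² = 0.1936.
t = (44.00 − 0.36)/0.1936 = 225 days (vs. the pure-advection estimate x/v = 227 d).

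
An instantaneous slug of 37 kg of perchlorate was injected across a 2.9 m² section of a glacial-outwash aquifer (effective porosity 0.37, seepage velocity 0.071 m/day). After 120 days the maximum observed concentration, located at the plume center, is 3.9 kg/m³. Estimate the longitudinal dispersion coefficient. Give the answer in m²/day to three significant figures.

0.0518 m²/day

At the plume center C_max = M/(n_e·A·√(4πDt)), so D = M²/(4πt·(n_e·A·C_max)²).
n_e·A·C_max = 0.37 × 2.9 × 3.9 = 4.185 kg/m.
D = 37²/(4π × 120 × 4.185²) = 0.0518 m²/day.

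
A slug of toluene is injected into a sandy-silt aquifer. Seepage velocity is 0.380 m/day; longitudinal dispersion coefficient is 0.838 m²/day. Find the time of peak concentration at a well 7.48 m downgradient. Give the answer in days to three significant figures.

14.7 days

For the 1D instantaneous-source solution, setting ∂C/∂t = 0 at fixed x gives v²t² + 2Dt − x² = 0, so t = (√(D² + v²x²) − D)/v².
√(D² + v²x²) = √(0.838² + 0.380² × 7.48²) = 2.963; v² = 0.1444.
t = (2.963 − 0.838)/0.1444 = 14.7 days (vs. the pure-advection estimate x/v = 19.7 d).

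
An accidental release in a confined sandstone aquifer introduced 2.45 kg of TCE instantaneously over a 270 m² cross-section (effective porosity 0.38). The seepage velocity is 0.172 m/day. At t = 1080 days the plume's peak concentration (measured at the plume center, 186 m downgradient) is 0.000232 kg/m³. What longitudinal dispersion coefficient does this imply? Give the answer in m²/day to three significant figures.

0.781 m²/day

At the plume center C_max = M/(n_e·A·√(4πDt)), so D = M²/(4πt·(n_e·A·C_max)²).
n_e·A·C_max = 0.38 × 270 × 0.000232 = 0.02380 kg/m.
D = 2.45²/(4π × 1080 × 0.02380²) = 0.781 m²/day.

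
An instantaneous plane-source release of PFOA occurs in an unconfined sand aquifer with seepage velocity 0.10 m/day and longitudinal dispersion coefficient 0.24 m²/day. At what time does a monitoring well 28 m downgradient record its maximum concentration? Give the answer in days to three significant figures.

For the 1D instantaneous-source solution, setting ∂C/∂t = 0 at fixed x gives v²t² + 2Dt − x² = 0, so t = (√(D² + v²x²) − D)/v².
√(D² + v²x²) = √(0.24² + 0.10² × 28²) = 2.810; v² = 0.01.
t = (2.810 − 0.24)/0.01 = 257 days (vs. the pure-advection estimate x/v = 280 d).

257 days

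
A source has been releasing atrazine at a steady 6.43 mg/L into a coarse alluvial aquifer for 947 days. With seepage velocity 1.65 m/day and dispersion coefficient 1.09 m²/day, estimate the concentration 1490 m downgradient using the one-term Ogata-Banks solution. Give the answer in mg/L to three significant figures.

For a continuous step input, C/C₀ ≈ ½·erfc((x−vt)/(2√(Dt))).
vt = 1.65 × 947 = 1562.55 m and 2√(Dt) = 2√(1.09 × 947) = 64.26 m.
Argument (x−vt)/(2√(Dt)) = (1490 − 1562.55)/64.26 = -1.129; ½·erfc(-1.129) = 0.9448.
C = 6.43 × 0.9448 = 6.08 mg/L.

6.08 mg/L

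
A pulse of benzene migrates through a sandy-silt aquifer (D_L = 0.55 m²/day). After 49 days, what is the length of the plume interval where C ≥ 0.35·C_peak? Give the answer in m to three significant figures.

21.3 m

The plume is Gaussian with σ = √(2Dt) = √(2 × 0.55 × 49) = 7.342 m.
C/C_peak = exp(−Δx²/(2σ²)) = 0.35 ⇒ Δx = σ·√(−2 ln 0.35) = 7.342 × 1.449 = 10.64 m.
Width = 2Δx = 21.3 m.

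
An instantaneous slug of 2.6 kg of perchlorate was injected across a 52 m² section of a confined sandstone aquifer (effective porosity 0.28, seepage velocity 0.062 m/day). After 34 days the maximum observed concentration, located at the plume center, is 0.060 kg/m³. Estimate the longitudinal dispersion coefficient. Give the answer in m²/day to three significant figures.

0.0207 m²/day

At the plume center C_max = M/(n_e·A·√(4πDt)), so D = M²/(4πt·(n_e·A·C_max)²).
n_e·A·C_max = 0.28 × 52 × 0.060 = 0.8736 kg/m.
D = 2.6²/(4π × 34 × 0.8736²) = 0.0207 m²/day.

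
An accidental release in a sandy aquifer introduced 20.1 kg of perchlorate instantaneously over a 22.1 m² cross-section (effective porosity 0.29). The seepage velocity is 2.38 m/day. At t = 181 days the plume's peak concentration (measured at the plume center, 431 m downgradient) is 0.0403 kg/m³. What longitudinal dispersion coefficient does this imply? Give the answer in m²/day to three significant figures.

2.66 m²/day

At the plume center C_max = M/(n_e·A·√(4πDt)), so D = M²/(4πt·(n_e·A·C_max)²).
n_e·A·C_max = 0.29 × 22.1 × 0.0403 = 0.2583 kg/m.
D = 20.1²/(4π × 181 × 0.2583²) = 2.66 m²/day.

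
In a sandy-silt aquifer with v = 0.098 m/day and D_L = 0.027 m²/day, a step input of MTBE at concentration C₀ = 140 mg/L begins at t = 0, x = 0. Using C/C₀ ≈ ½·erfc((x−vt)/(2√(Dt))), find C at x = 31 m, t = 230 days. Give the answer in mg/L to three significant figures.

For a continuous step input, C/C₀ ≈ ½·erfc((x−vt)/(2√(Dt))).
vt = 0.098 × 230 = 22.54 m and 2√(Dt) = 2√(0.027 × 230) = 4.984 m.
Argument (x−vt)/(2√(Dt)) = (31 − 22.54)/4.984 = 1.697; ½·erfc(1.697) = 0.008199.
C = 140 × 0.008199 = 1.15 mg/L.

1.15 mg/L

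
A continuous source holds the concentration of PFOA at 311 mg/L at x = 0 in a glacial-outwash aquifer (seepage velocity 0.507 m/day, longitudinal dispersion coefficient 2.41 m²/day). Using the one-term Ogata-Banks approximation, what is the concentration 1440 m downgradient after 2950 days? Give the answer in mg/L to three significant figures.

For a continuous step input, C/C₀ ≈ ½·erfc((x−vt)/(2√(Dt))).
vt = 0.507 × 2950 = 1495.65 m and 2√(Dt) = 2√(2.41 × 2950) = 168.6 m.
Argument (x−vt)/(2√(Dt)) = (1440 − 1495.65)/168.6 = -0.3301; ½·erfc(-0.3301) = 0.6797.
C = 311 × 0.6797 = 211 mg/L.

211 mg/L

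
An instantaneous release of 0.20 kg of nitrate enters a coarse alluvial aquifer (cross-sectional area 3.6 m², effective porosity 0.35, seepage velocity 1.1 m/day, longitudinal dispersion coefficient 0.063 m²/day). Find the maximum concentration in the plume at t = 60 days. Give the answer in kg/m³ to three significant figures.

0.0230 kg/m³

The peak of an instantaneous 1D plume sits at x = vt; there the Gaussian factor is 1 and C_max = M/(n_e·A·√(4πDt)), where n_e·A is the pore area the mass is dissolved in.
√(4πDt) = √(4π × 0.063 × 60) = 6.892 m, so C_max = 0.20/(0.35 × 3.6 × 6.892) = 0.0230 kg/m³.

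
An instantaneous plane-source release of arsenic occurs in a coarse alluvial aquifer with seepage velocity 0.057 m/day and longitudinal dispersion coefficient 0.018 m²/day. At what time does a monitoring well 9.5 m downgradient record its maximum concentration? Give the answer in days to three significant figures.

For the 1D instantaneous-source solution, setting ∂C/∂t = 0 at fixed x gives v²t² + 2Dt − x² = 0, so t = (√(D² + v²x²) − D)/v².
√(D² + v²x²) = √(0.018² + 0.057² × 9.5²) = 0.5418; v² = 0.003249.
t = (0.5418 − 0.018)/0.003249 = 161 days (vs. the pure-advection estimate x/v = 167 d).

161 days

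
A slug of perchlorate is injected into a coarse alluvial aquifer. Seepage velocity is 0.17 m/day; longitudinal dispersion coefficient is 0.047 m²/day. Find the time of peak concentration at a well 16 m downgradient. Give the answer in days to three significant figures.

For the 1D instantaneous-source solution, setting ∂C/∂t = 0 at fixed x gives v²t² + 2Dt − x² = 0, so t = (√(D² + v²x²) − D)/v².
√(D² + v²x²) = √(0.047² + 0.17² × 16²) = 2.720; v² = 0.0289.
t = (2.720 − 0.047)/0.0289 = 92.5 days (vs. the pure-advection estimate x/v = 94.1 d).

92.5 days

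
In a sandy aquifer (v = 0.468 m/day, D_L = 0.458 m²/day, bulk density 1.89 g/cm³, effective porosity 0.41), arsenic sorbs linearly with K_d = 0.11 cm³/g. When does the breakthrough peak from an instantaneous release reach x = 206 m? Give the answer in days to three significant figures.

Retardation factor R = 1 + ρ_b·K_d/n = 1 + 1.89 × 0.11/0.41 = 1.507.
Sorption retards both mechanisms: v_R = v/R = 0.3106 m/day, D_R = D/R = 0.3039 m²/day.
Peak time from v_R²t² + 2D_R t − x² = 0: t = (√(D_R² + v_R²x²) − D_R)/v_R².
√(D_R² + v_R²x²) = √(0.3039² + 0.3106² × 206²) = 63.98; v_R² = 0.09647.
t = (63.98 − 0.3039)/0.09647 = 660 days.

660 days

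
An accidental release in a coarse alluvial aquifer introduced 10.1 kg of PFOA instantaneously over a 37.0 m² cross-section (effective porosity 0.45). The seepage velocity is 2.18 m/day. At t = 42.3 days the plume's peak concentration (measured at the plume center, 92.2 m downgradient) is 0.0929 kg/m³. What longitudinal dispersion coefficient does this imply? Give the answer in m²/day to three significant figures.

At the plume center C_max = M/(n_e·A·√(4πDt)), so D = M²/(4πt·(n_e·A·C_max)²).
n_e·A·C_max = 0.45 × 37.0 × 0.0929 = 1.547 kg/m.
D = 10.1²/(4π × 42.3 × 1.547²) = 0.0802 m²/day.

0.0802 m²/day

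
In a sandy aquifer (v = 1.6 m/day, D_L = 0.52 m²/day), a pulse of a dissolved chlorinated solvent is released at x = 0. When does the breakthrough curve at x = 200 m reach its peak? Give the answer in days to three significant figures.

For the 1D instantaneous-source solution, setting ∂C/∂t = 0 at fixed x gives v²t² + 2Dt − x² = 0, so t = (√(D² + v²x²) − D)/v².
√(D² + v²x²) = √(0.52² + 1.6² × 200²) = 320.0; v² = 2.56.
t = (320.0 − 0.52)/2.56 = 125 days (vs. the pure-advection estimate x/v = 125 d).

125 days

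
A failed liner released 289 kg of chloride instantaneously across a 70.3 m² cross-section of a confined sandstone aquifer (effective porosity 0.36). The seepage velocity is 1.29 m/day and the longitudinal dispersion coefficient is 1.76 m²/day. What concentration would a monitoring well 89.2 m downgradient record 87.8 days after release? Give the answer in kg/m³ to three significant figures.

For an instantaneous plane source, C(x,t) = M/(n_e·A·√(4πDt)) · exp(−(x−vt)²/(4Dt)), with n_e·A the pore (flow) area.
Plume center vt = 1.29 × 87.8 = 113.262 m, so the well at 89.2 m is 24.062 m upgradient of the peak.
√(4πDt) = 44.07 m, giving peak height M/(n_e·A·√(4πDt)) = 289/(0.36 × 70.3 × 44.07) = 0.2591 kg/m³.
(x−vt)²/(4Dt) = (-24.062)²/(4 × 1.76 × 87.8) = 0.9367; exp(−0.9367) = 0.3919.
C = 0.2591 × 0.3919 = 0.102 kg/m³.

0.102 kg/m³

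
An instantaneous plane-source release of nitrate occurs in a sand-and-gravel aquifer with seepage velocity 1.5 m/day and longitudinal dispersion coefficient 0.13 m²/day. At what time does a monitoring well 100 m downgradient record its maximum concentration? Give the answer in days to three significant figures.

For the 1D instantaneous-source solution, setting ∂C/∂t = 0 at fixed x gives v²t² + 2Dt − x² = 0, so t = (√(D² + v²x²) − D)/v².
√(D² + v²x²) = √(0.13² + 1.5² × 100²) = 150.0; v² = 2.25.
t = (150.0 − 0.13)/2.25 = 66.6 days (vs. the pure-advection estimate x/v = 66.7 d).

66.6 days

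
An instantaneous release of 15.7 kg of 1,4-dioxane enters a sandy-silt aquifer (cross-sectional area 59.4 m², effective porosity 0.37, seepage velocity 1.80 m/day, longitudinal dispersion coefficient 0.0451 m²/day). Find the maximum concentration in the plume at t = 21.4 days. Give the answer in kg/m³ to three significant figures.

0.205 kg/m³

The peak of an instantaneous 1D plume sits at x = vt; there the Gaussian factor is 1 and C_max = M/(n_e·A·√(4πDt)), where n_e·A is the pore area the mass is dissolved in.
√(4πDt) = √(4π × 0.0451 × 21.4) = 3.483 m, so C_max = 15.7/(0.37 × 59.4 × 3.483) = 0.205 kg/m³.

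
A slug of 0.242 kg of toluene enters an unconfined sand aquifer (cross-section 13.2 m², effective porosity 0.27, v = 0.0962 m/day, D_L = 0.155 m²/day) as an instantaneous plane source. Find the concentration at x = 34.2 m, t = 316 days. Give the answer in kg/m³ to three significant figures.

0.00254 kg/m³

For an instantaneous plane source, C(x,t) = M/(n_e·A·√(4πDt)) · exp(−(x−vt)²/(4Dt)), with n_e·A the pore (flow) area.
Plume center vt = 0.0962 × 316 = 30.3992 m, so the well at 34.2 m is 3.8008 m downgradient of the peak.
√(4πDt) = 24.81 m, giving peak height M/(n_e·A·√(4πDt)) = 0.242/(0.27 × 13.2 × 24.81) = 0.002737 kg/m³.
(x−vt)²/(4Dt) = (3.8008)²/(4 × 0.155 × 316) = 0.07373; exp(−0.07373) = 0.9289.
C = 0.002737 × 0.9289 = 0.00254 kg/m³.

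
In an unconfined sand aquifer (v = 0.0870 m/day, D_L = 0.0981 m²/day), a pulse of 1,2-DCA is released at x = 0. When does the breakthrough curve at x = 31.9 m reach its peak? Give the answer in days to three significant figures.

354 days

For the 1D instantaneous-source solution, setting ∂C/∂t = 0 at fixed x gives v²t² + 2Dt − x² = 0, so t = (√(D² + v²x²) − D)/v².
√(D² + v²x²) = √(0.0981² + 0.0870² × 31.9²) = 2.777; v² = 0.007569.
t = (2.777 − 0.0981)/0.007569 = 354 days (vs. the pure-advection estimate x/v = 367 d).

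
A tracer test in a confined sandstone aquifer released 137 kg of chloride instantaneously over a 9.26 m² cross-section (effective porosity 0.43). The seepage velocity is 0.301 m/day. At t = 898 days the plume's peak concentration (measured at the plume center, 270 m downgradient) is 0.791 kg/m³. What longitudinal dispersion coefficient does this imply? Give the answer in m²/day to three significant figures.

0.168 m²/day

At the plume center C_max = M/(n_e·A·√(4πDt)), so D = M²/(4πt·(n_e·A·C_max)²).
n_e·A·C_max = 0.43 × 9.26 × 0.791 = 3.150 kg/m.
D = 137²/(4π × 898 × 3.150²) = 0.168 m²/day.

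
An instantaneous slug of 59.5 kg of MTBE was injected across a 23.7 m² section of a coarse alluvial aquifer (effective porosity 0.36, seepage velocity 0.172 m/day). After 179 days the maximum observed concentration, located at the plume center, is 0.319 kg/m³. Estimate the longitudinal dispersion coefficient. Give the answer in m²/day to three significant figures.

At the plume center C_max = M/(n_e·A·√(4πDt)), so D = M²/(4πt·(n_e·A·C_max)²).
n_e·A·C_max = 0.36 × 23.7 × 0.319 = 2.722 kg/m.
D = 59.5²/(4π × 179 × 2.722²) = 0.212 m²/day.

0.212 m²/day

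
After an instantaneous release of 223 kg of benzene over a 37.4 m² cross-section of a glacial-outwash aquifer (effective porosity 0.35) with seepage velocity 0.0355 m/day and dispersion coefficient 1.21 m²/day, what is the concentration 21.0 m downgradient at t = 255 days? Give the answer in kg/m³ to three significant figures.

0.244 kg/m³

For an instantaneous plane source, C(x,t) = M/(n_e·A·√(4πDt)) · exp(−(x−vt)²/(4Dt)), with n_e·A the pore (flow) area.
Plume center vt = 0.0355 × 255 = 9.0525 m, so the well at 21.0 m is 11.9475 m downgradient of the peak.
√(4πDt) = 62.27 m, giving peak height M/(n_e·A·√(4πDt)) = 223/(0.35 × 37.4 × 62.27) = 0.2736 kg/m³.
(x−vt)²/(4Dt) = (11.9475)²/(4 × 1.21 × 255) = 0.1157; exp(−0.1157) = 0.8907.
C = 0.2736 × 0.8907 = 0.244 kg/m³.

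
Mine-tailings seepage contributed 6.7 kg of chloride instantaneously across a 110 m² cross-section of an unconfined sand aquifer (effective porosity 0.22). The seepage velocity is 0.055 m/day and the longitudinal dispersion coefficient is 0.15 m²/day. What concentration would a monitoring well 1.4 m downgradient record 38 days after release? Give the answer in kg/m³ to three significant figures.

For an instantaneous plane source, C(x,t) = M/(n_e·A·√(4πDt)) · exp(−(x−vt)²/(4Dt)), with n_e·A the pore (flow) area.
Plume center vt = 0.055 × 38 = 2.09 m, so the well at 1.4 m is 0.69 m upgradient of the peak.
√(4πDt) = 8.463 m, giving peak height M/(n_e·A·√(4πDt)) = 6.7/(0.22 × 110 × 8.463) = 0.03271 kg/m³.
(x−vt)²/(4Dt) = (-0.69)²/(4 × 0.15 × 38) = 0.02088; exp(−0.02088) = 0.9793.
C = 0.03271 × 0.9793 = 0.0320 kg/m³.

0.0320 kg/m³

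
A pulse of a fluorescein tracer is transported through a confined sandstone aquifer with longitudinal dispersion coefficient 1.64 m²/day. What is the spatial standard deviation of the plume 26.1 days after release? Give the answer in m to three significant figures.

9.25 m

Dispersive spreading gives a Gaussian with σ² = 2Dt; advection only shifts the center.
σ = √(2 × 1.64 × 26.1) = 9.25 m.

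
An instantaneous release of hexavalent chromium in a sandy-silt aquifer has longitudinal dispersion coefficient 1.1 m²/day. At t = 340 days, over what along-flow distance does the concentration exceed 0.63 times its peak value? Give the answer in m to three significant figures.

The plume is Gaussian with σ = √(2Dt) = √(2 × 1.1 × 340) = 27.35 m.
C/C_peak = exp(−Δx²/(2σ²)) = 0.63 ⇒ Δx = σ·√(−2 ln 0.63) = 27.35 × 0.9613 = 26.29 m.
Width = 2Δx = 52.6 m.

52.6 m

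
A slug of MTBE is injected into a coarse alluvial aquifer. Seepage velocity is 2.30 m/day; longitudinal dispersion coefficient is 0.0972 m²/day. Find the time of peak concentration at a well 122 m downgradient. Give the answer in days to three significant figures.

For the 1D instantaneous-source solution, setting ∂C/∂t = 0 at fixed x gives v²t² + 2Dt − x² = 0, so t = (√(D² + v²x²) − D)/v².
√(D² + v²x²) = √(0.0972² + 2.30² × 122²) = 280.6; v² = 5.29.
t = (280.6 − 0.0972)/5.29 = 53.0 days (vs. the pure-advection estimate x/v = 53.0 d).

53.0 days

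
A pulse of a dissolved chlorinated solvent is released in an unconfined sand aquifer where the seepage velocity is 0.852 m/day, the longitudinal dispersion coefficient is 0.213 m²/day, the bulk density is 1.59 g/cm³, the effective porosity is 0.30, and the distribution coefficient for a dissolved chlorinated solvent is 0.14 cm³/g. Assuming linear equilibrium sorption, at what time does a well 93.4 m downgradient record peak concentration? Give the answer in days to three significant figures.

190 days

Retardation factor R = 1 + ρ_b·K_d/n = 1 + 1.59 × 0.14/0.30 = 1.742.
Sorption retards both mechanisms: v_R = v/R = 0.4891 m/day, D_R = D/R = 0.1223 m²/day.
Peak time from v_R²t² + 2D_R t − x² = 0: t = (√(D_R² + v_R²x²) − D_R)/v_R².
√(D_R² + v_R²x²) = √(0.1223² + 0.4891² × 93.4²) = 45.68; v_R² = 0.2392.
t = (45.68 − 0.1223)/0.2392 = 190 days.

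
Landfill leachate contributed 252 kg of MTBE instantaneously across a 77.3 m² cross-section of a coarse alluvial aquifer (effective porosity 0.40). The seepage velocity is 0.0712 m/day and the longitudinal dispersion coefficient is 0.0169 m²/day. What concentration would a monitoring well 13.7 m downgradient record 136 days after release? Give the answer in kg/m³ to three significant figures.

0.262 kg/m³

For an instantaneous plane source, C(x,t) = M/(n_e·A·√(4πDt)) · exp(−(x−vt)²/(4Dt)), with n_e·A the pore (flow) area.
Plume center vt = 0.0712 × 136 = 9.6832 m, so the well at 13.7 m is 4.0168 m downgradient of the peak.
√(4πDt) = 5.374 m, giving peak height M/(n_e·A·√(4πDt)) = 252/(0.40 × 77.3 × 5.374) = 1.517 kg/m³.
(x−vt)²/(4Dt) = (4.0168)²/(4 × 0.0169 × 136) = 1.755; exp(−1.755) = 0.1729.
C = 1.517 × 0.1729 = 0.262 kg/m³.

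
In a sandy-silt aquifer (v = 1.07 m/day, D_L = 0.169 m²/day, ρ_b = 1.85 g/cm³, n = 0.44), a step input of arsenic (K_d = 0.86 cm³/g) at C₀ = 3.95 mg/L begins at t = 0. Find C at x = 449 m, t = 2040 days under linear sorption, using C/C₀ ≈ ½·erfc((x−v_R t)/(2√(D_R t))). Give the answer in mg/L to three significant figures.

3.85 mg/L

Retardation factor R = 1 + ρ_b·K_d/n = 1 + 1.85 × 0.86/0.44 = 4.616.
Sorption retards both mechanisms: v_R = v/R = 0.2318 m/day, D_R = D/R = 0.03661 m²/day.
v_R·t = 0.2318 × 2040 = 472.872 m; 2√(D_R t) = 17.28 m; argument = (449 − 472.872)/17.28 = -1.381.
C = C₀ × ½·erfc(-1.381) = 3.95 × 0.9746 = 3.85 mg/L.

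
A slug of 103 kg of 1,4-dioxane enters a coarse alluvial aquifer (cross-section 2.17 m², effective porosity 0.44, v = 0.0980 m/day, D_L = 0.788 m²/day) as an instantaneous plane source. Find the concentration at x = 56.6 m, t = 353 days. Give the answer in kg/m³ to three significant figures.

1.18 kg/m³

For an instantaneous plane source, C(x,t) = M/(n_e·A·√(4πDt)) · exp(−(x−vt)²/(4Dt)), with n_e·A the pore (flow) area.
Plume center vt = 0.0980 × 353 = 34.594 m, so the well at 56.6 m is 22.006 m downgradient of the peak.
√(4πDt) = 59.12 m, giving peak height M/(n_e·A·√(4πDt)) = 103/(0.44 × 2.17 × 59.12) = 1.825 kg/m³.
(x−vt)²/(4Dt) = (22.006)²/(4 × 0.788 × 353) = 0.4352; exp(−0.4352) = 0.6471.
C = 1.825 × 0.6471 = 1.18 kg/m³.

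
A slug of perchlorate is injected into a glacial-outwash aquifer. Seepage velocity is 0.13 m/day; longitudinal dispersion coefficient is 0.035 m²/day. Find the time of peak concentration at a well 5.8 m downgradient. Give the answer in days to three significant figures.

42.6 days

For the 1D instantaneous-source solution, setting ∂C/∂t = 0 at fixed x gives v²t² + 2Dt − x² = 0, so t = (√(D² + v²x²) − D)/v².
√(D² + v²x²) = √(0.035² + 0.13² × 5.8²) = 0.7548; v² = 0.0169.
t = (0.7548 − 0.035)/0.0169 = 42.6 days (vs. the pure-advection estimate x/v = 44.6 d).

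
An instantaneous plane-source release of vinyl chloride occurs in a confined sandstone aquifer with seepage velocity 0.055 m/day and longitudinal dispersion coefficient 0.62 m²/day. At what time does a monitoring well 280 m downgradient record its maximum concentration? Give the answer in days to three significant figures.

For the 1D instantaneous-source solution, setting ∂C/∂t = 0 at fixed x gives v²t² + 2Dt − x² = 0, so t = (√(D² + v²x²) − D)/v².
√(D² + v²x²) = √(0.62² + 0.055² × 280²) = 15.41; v² = 0.003025.
t = (15.41 − 0.62)/0.003025 = 4890 days (vs. the pure-advection estimate x/v = 5090 d).

4890 days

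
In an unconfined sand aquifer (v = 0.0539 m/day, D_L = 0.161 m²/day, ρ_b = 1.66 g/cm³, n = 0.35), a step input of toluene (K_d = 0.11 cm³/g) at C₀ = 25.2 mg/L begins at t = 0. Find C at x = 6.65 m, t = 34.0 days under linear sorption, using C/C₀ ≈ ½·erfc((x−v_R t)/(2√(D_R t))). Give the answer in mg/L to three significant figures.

0.533 mg/L

Retardation factor R = 1 + ρ_b·K_d/n = 1 + 1.66 × 0.11/0.35 = 1.522.
Sorption retards both mechanisms: v_R = v/R = 0.03541 m/day, D_R = D/R = 0.1058 m²/day.
v_R·t = 0.03541 × 34.0 = 1.20394 m; 2√(D_R t) = 3.793 m; argument = (6.65 − 1.20394)/3.793 = 1.436.
C = C₀ × ½·erfc(1.436) = 25.2 × 0.02114 = 0.533 mg/L.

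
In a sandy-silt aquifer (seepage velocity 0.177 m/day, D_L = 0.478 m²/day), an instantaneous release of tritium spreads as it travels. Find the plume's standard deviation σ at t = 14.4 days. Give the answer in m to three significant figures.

3.71 m

Dispersive spreading gives a Gaussian with σ² = 2Dt; advection only shifts the center.
σ = √(2 × 0.478 × 14.4) = 3.71 m.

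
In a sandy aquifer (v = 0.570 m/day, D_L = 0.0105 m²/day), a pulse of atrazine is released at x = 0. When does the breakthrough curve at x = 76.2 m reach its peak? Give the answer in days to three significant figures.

For the 1D instantaneous-source solution, setting ∂C/∂t = 0 at fixed x gives v²t² + 2Dt − x² = 0, so t = (√(D² + v²x²) − D)/v².
√(D² + v²x²) = √(0.0105² + 0.570² × 76.2²) = 43.43; v² = 0.3249.
t = (43.43 − 0.0105)/0.3249 = 134 days (vs. the pure-advection estimate x/v = 134 d).

134 days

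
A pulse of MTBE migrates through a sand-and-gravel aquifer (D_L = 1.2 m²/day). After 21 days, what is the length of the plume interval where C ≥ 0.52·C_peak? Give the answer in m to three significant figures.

The plume is Gaussian with σ = √(2Dt) = √(2 × 1.2 × 21) = 7.099 m.
C/C_peak = exp(−Δx²/(2σ²)) = 0.52 ⇒ Δx = σ·√(−2 ln 0.52) = 7.099 × 1.144 = 8.121 m.
Width = 2Δx = 16.2 m.

16.2 m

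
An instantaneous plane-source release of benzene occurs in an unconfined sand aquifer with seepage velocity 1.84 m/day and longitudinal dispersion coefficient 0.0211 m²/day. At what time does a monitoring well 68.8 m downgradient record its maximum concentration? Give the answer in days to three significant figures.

For the 1D instantaneous-source solution, setting ∂C/∂t = 0 at fixed x gives v²t² + 2Dt − x² = 0, so t = (√(D² + v²x²) − D)/v².
√(D² + v²x²) = √(0.0211² + 1.84² × 68.8²) = 126.6; v² = 3.3856.
t = (126.6 − 0.0211)/3.3856 = 37.4 days (vs. the pure-advection estimate x/v = 37.4 d).

37.4 days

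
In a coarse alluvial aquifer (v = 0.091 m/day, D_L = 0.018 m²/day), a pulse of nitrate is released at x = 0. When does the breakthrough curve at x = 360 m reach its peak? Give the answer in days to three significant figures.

For the 1D instantaneous-source solution, setting ∂C/∂t = 0 at fixed x gives v²t² + 2Dt − x² = 0, so t = (√(D² + v²x²) − D)/v².
√(D² + v²x²) = √(0.018² + 0.091² × 360²) = 32.76; v² = 0.008281.
t = (32.76 − 0.018)/0.008281 = 3950 days (vs. the pure-advection estimate x/v = 3960 d).

3950 days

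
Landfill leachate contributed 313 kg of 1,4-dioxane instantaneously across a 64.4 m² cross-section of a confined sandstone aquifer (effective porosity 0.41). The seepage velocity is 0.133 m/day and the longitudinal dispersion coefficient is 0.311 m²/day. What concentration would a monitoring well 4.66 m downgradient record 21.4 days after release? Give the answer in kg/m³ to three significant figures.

For an instantaneous plane source, C(x,t) = M/(n_e·A·√(4πDt)) · exp(−(x−vt)²/(4Dt)), with n_e·A the pore (flow) area.
Plume center vt = 0.133 × 21.4 = 2.8462 m, so the well at 4.66 m is 1.8138 m downgradient of the peak.
√(4πDt) = 9.145 m, giving peak height M/(n_e·A·√(4πDt)) = 313/(0.41 × 64.4 × 9.145) = 1.296 kg/m³.
(x−vt)²/(4Dt) = (1.8138)²/(4 × 0.311 × 21.4) = 0.1236; exp(−0.1236) = 0.8837.
C = 1.296 × 0.8837 = 1.15 kg/m³.

1.15 kg/m³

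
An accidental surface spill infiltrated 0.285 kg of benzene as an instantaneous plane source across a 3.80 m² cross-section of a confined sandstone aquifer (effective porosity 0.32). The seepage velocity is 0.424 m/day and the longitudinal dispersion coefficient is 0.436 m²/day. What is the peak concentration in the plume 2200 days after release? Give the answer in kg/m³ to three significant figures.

The peak of an instantaneous 1D plume sits at x = vt; there the Gaussian factor is 1 and C_max = M/(n_e·A·√(4πDt)), where n_e·A is the pore area the mass is dissolved in.
√(4πDt) = √(4π × 0.436 × 2200) = 109.8 m, so C_max = 0.285/(0.32 × 3.80 × 109.8) = 0.00213 kg/m³.

0.00213 kg/m³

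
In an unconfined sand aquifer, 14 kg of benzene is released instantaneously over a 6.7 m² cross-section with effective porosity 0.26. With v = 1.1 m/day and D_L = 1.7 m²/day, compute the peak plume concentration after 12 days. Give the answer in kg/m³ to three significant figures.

The peak of an instantaneous 1D plume sits at x = vt; there the Gaussian factor is 1 and C_max = M/(n_e·A·√(4πDt)), where n_e·A is the pore area the mass is dissolved in.
√(4πDt) = √(4π × 1.7 × 12) = 16.01 m, so C_max = 14/(0.26 × 6.7 × 16.01) = 0.502 kg/m³.

0.502 kg/m³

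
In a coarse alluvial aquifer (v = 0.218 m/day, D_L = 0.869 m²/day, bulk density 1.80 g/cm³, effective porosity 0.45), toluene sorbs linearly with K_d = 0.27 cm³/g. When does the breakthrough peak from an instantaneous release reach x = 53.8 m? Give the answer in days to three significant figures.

Retardation factor R = 1 + ρ_b·K_d/n = 1 + 1.80 × 0.27/0.45 = 2.080.
Sorption retards both mechanisms: v_R = v/R = 0.1048 m/day, D_R = D/R = 0.4178 m²/day.
Peak time from v_R²t² + 2D_R t − x² = 0: t = (√(D_R² + v_R²x²) − D_R)/v_R².
√(D_R² + v_R²x²) = √(0.4178² + 0.1048² × 53.8²) = 5.654; v_R² = 0.01098.
t = (5.654 − 0.4178)/0.01098 = 477 days.

477 days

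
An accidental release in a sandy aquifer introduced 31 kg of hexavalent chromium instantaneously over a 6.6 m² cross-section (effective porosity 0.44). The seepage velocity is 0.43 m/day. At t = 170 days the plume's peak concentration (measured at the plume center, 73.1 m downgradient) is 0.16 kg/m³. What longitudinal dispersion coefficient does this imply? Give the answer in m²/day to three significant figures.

2.08 m²/day

At the plume center C_max = M/(n_e·A·√(4πDt)), so D = M²/(4πt·(n_e·A·C_max)²).
n_e·A·C_max = 0.44 × 6.6 × 0.16 = 0.4646 kg/m.
D = 31²/(4π × 170 × 0.4646²) = 2.08 m²/day.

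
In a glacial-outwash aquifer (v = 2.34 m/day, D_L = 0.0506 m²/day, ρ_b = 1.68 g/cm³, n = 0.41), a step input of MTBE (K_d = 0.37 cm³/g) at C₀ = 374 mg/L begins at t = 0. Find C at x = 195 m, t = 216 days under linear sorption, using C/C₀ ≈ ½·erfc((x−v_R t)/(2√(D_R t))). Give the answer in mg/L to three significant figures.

365 mg/L

Retardation factor R = 1 + ρ_b·K_d/n = 1 + 1.68 × 0.37/0.41 = 2.516.
Sorption retards both mechanisms: v_R = v/R = 0.9300 m/day, D_R = D/R = 0.02011 m²/day.
v_R·t = 0.9300 × 216 = 200.88 m; 2√(D_R t) = 4.168 m; argument = (195 − 200.88)/4.168 = -1.411.
C = C₀ × ½·erfc(-1.411) = 374 × 0.9770 = 365 mg/L.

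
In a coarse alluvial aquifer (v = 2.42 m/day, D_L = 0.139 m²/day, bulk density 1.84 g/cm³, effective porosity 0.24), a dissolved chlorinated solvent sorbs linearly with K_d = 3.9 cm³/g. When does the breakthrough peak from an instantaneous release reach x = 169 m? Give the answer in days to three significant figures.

Retardation factor R = 1 + ρ_b·K_d/n = 1 + 1.84 × 3.9/0.24 = 30.90.
Sorption retards both mechanisms: v_R = v/R = 0.07832 m/day, D_R = D/R = 0.004498 m²/day.
Peak time from v_R²t² + 2D_R t − x² = 0: t = (√(D_R² + v_R²x²) − D_R)/v_R².
√(D_R² + v_R²x²) = √(0.004498² + 0.07832² × 169²) = 13.24; v_R² = 0.006134.
t = (13.24 − 0.004498)/0.006134 = 2160 days.

2160 days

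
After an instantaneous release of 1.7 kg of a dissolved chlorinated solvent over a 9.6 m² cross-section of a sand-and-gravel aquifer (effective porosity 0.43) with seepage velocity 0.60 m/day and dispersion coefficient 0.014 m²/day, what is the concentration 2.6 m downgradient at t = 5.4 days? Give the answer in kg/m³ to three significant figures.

0.109 kg/m³

For an instantaneous plane source, C(x,t) = M/(n_e·A·√(4πDt)) · exp(−(x−vt)²/(4Dt)), with n_e·A the pore (flow) area.
Plume center vt = 0.60 × 5.4 = 3.24 m, so the well at 2.6 m is 0.64 m upgradient of the peak.
√(4πDt) = 0.9747 m, giving peak height M/(n_e·A·√(4πDt)) = 1.7/(0.43 × 9.6 × 0.9747) = 0.4225 kg/m³.
(x−vt)²/(4Dt) = (-0.64)²/(4 × 0.014 × 5.4) = 1.354; exp(−1.354) = 0.2582.
C = 0.4225 × 0.2582 = 0.109 kg/m³.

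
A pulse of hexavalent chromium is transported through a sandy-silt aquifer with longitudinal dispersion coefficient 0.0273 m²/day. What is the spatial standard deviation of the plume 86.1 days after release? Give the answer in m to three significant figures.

Dispersive spreading gives a Gaussian with σ² = 2Dt; advection only shifts the center.
σ = √(2 × 0.0273 × 86.1) = 2.17 m.

2.17 m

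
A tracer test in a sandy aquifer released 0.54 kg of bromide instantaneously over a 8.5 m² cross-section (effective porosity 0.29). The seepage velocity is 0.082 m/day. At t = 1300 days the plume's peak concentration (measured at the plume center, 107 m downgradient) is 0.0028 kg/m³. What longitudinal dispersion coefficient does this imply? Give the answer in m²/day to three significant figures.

At the plume center C_max = M/(n_e·A·√(4πDt)), so D = M²/(4πt·(n_e·A·C_max)²).
n_e·A·C_max = 0.29 × 8.5 × 0.0028 = 0.006902 kg/m.
D = 0.54²/(4π × 1300 × 0.006902²) = 0.375 m²/day.

0.375 m²/day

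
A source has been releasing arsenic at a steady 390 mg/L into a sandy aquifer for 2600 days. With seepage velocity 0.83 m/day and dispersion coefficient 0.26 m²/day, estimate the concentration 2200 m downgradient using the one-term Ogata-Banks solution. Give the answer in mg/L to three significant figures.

49.4 mg/L

For a continuous step input, C/C₀ ≈ ½·erfc((x−vt)/(2√(Dt))).
vt = 0.83 × 2600 = 2158 m and 2√(Dt) = 2√(0.26 × 2600) = 52.00 m.
Argument (x−vt)/(2√(Dt)) = (2200 − 2158)/52.00 = 0.8077; ½·erfc(0.8077) = 0.1267.
C = 390 × 0.1267 = 49.4 mg/L.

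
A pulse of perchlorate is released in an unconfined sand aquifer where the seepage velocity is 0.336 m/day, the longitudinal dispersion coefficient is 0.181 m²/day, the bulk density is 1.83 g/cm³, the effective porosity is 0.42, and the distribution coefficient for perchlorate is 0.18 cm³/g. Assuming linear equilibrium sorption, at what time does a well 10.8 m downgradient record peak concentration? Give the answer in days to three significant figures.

54.6 days

Retardation factor R = 1 + ρ_b·K_d/n = 1 + 1.83 × 0.18/0.42 = 1.784.
Sorption retards both mechanisms: v_R = v/R = 0.1883 m/day, D_R = D/R = 0.1015 m²/day.
Peak time from v_R²t² + 2D_R t − x² = 0: t = (√(D_R² + v_R²x²) − D_R)/v_R².
√(D_R² + v_R²x²) = √(0.1015² + 0.1883² × 10.8²) = 2.036; v_R² = 0.03546.
t = (2.036 − 0.1015)/0.03546 = 54.6 days.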